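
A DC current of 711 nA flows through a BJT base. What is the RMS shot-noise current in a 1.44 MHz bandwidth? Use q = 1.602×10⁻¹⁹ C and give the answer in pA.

573 pA

I_n = √(2qI·B)
2qI·B = 2 × 1.602×10⁻¹⁹ × 7.11×10⁻⁷ × 1.44×10⁶ = 3.28×10⁻¹⁹ A²
I_n = √(3.28×10⁻¹⁹) = 5.73×10⁻¹⁰ A = 573 pA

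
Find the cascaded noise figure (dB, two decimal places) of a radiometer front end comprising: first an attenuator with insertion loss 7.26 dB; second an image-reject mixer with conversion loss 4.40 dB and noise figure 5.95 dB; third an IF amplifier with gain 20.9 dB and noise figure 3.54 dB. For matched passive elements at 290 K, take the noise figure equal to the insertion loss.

Convert to linear (a loss of L dB is a gain of −L dB): F_i = 10^(NF_i/10), G_i = 10^(G_i,dB/10)
  Stage 1: F_1 = 10^(7.26/10) = 5.321, G_1 = 10^(−7.26/10) = 0.1879
  Stage 2: F_2 = 10^(5.95/10) = 3.936, G_2 = 10^(−4.40/10) = 0.3631
  Stage 3: F_3 = 10^(3.54/10) = 2.259, G_3 = 10^(20.9/10) = 123.0
Friis cascade:
  F = 5.321 + (3.936 − 1)/0.1879 + (2.259 − 1)/0.06823 = 39.40
NF = 10 log₁₀(39.40) = 15.95 dB

15.95 dB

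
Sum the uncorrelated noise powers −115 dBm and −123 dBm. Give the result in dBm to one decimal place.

−114.4 dBm

Convert to linear, add, convert back:
P₁ = 3.16×10⁻¹⁵ W, P₂ = 5.01×10⁻¹⁶ W
P_tot = 3.66×10⁻¹⁵ W → 10 log₁₀(P_tot / 10⁻³) = −114.4 dBm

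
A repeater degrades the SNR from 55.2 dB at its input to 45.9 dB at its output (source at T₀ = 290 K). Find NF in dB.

NF (dB) = SNR_in(dB) − SNR_out(dB) when the source is at T₀
NF = 55.2 − 45.9 = 9.3 dB

9.3 dB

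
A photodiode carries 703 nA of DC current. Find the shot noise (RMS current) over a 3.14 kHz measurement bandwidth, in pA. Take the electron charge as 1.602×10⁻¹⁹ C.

26.6 pA

I_n = √(2qI·B)
2qI·B = 2 × 1.602×10⁻¹⁹ × 7.03×10⁻⁷ × 3.14×10³ = 7.07×10⁻²² A²
I_n = √(7.07×10⁻²²) = 2.66×10⁻¹¹ A = 26.6 pA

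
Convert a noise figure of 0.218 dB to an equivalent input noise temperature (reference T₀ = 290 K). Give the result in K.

14.9 K

F = 10^(0.218/10) = 1.05148
T_e = (F − 1)·T₀ = (1.05148 − 1) × 290 = 14.9 K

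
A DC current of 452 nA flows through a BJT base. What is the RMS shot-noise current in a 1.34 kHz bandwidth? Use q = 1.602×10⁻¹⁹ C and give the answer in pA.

I_n = √(2qI·B)
2qI·B = 2 × 1.602×10⁻¹⁹ × 4.52×10⁻⁷ × 1.34×10³ = 1.94×10⁻²² A²
I_n = √(1.94×10⁻²²) = 1.39×10⁻¹¹ A = 13.9 pA

13.9 pA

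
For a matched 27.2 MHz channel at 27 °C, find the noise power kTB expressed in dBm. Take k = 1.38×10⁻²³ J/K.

−99.5 dBm

T = 27 °C + 273.15 = 300.15 K
P_n = kTB = 1.38×10⁻²³ × 300.15 × 2.72×10⁷ = 1.13×10⁻¹³ W
In dBm: 10 log₁₀(1.13×10⁻¹³ / 10⁻³) = −99.5 dBm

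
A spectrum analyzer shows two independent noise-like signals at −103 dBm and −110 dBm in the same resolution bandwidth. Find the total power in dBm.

−102.2 dBm

Convert to linear, add, convert back:
P₁ = 5.01×10⁻¹⁴ W, P₂ = 1.00×10⁻¹⁴ W
P_tot = 6.01×10⁻¹⁴ W → 10 log₁₀(P_tot / 10⁻³) = −102.2 dBm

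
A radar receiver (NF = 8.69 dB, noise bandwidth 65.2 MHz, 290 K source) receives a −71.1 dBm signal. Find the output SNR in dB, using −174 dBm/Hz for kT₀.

16.1 dB

Noise floor: N = −174 + 10 log₁₀(B) + NF
10 log₁₀(6.52×10⁷) = 78.14 dB
N = −174 + 78.14 + 8.69 = −87.17 dBm
SNR = P_sig − N = −71.1 − (−87.17) = 16.07 dB → 16.1 dB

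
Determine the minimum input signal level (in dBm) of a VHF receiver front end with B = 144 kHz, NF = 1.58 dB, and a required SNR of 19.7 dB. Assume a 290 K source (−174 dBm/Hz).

−101.1 dBm

Sensitivity = −174 + 10 log₁₀(B) + NF + SNR_min
= −174 + 51.58 + 1.58 + 19.7
= −101.14 dBm → −101.1 dBm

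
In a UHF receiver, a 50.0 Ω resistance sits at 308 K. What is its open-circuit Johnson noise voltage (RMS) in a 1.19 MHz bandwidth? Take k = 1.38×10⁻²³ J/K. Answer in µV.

1.01 µV

V_n = √(4kTRB)
4kTRB = 4 × 1.38×10⁻²³ × 308 × 5.00×10¹ × 1.19×10⁶ = 1.01×10⁻¹² V²
V_n = √(1.01×10⁻¹²) = 1.01×10⁻⁶ V = 1.01 µV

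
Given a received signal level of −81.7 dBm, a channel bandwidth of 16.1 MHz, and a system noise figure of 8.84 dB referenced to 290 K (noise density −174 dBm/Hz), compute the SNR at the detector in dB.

Noise floor: N = −174 + 10 log₁₀(B) + NF
10 log₁₀(1.61×10⁷) = 72.07 dB
N = −174 + 72.07 + 8.84 = −93.09 dBm
SNR = P_sig − N = −81.7 − (−93.09) = 11.39 dB → 11.4 dB

11.4 dB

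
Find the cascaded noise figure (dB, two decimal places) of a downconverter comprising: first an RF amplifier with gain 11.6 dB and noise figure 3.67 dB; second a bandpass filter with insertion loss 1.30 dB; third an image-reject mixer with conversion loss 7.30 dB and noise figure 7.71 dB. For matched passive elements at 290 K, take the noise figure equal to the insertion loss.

Convert to linear (a loss of L dB is a gain of −L dB): F_i = 10^(NF_i/10), G_i = 10^(G_i,dB/10)
  Stage 1: F_1 = 10^(3.67/10) = 2.328, G_1 = 10^(11.6/10) = 14.45
  Stage 2: F_2 = 10^(1.30/10) = 1.349, G_2 = 10^(−1.30/10) = 0.7413
  Stage 3: F_3 = 10^(7.71/10) = 5.902, G_3 = 10^(−7.30/10) = 0.1862
Friis cascade:
  F = 2.328 + (1.349 − 1)/14.45 + (5.902 − 1)/10.72 = 2.810
NF = 10 log₁₀(2.810) = 4.49 dB

4.49 dB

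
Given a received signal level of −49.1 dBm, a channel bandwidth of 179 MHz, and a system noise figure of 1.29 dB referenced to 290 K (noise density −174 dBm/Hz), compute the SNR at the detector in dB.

41.1 dB

Noise floor: N = −174 + 10 log₁₀(B) + NF
10 log₁₀(1.79×10⁸) = 82.53 dB
N = −174 + 82.53 + 1.29 = −90.18 dBm
SNR = P_sig − N = −49.1 − (−90.18) = 41.08 dB → 41.1 dB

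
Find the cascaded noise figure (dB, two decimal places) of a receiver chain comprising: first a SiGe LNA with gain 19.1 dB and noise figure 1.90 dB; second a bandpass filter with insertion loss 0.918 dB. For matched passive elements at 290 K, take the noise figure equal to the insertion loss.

Convert to linear (a loss of L dB is a gain of −L dB): F_i = 10^(NF_i/10), G_i = 10^(G_i,dB/10)
  Stage 1: F_1 = 10^(1.90/10) = 1.549, G_1 = 10^(19.1/10) = 81.28
  Stage 2: F_2 = 10^(0.918/10) = 1.235, G_2 = 10^(−0.918/10) = 0.8095
Friis cascade:
  F = 1.549 + (1.235 − 1)/81.28 = 1.552
NF = 10 log₁₀(1.552) = 1.91 dB

1.91 dB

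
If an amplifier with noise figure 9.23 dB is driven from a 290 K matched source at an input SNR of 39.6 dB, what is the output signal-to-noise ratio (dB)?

By definition F = SNR_in/SNR_out, so in dB: SNR_out = SNR_in − NF
SNR_out = 39.6 − 9.23 = 30.37 dB

30.37 dB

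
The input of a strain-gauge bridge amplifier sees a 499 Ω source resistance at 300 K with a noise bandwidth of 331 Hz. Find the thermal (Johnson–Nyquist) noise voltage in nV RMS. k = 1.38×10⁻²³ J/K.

52.3 nV

V_n = √(4kTRB)
4kTRB = 4 × 1.38×10⁻²³ × 300 × 4.99×10² × 3.31×10² = 2.74×10⁻¹⁵ V²
V_n = √(2.74×10⁻¹⁵) = 5.23×10⁻⁸ V = 52.3 nV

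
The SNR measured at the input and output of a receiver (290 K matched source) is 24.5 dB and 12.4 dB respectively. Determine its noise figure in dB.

NF (dB) = SNR_in(dB) − SNR_out(dB) when the source is at T₀
NF = 24.5 − 12.4 = 12.1 dB

12.1 dB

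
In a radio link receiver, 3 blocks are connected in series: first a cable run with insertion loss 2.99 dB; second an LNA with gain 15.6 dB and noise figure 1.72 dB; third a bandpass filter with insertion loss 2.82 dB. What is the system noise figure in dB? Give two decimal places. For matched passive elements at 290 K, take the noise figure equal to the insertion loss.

4.78 dB

Convert to linear (a loss of L dB is a gain of −L dB): F_i = 10^(NF_i/10), G_i = 10^(G_i,dB/10)
  Stage 1: F_1 = 10^(2.99/10) = 1.991, G_1 = 10^(−2.99/10) = 0.5023
  Stage 2: F_2 = 10^(1.72/10) = 1.486, G_2 = 10^(15.6/10) = 36.31
  Stage 3: F_3 = 10^(2.82/10) = 1.914, G_3 = 10^(−2.82/10) = 0.5224
Friis cascade:
  F = 1.991 + (1.486 − 1)/0.5023 + (1.914 − 1)/18.24 = 3.008
NF = 10 log₁₀(3.008) = 4.78 dB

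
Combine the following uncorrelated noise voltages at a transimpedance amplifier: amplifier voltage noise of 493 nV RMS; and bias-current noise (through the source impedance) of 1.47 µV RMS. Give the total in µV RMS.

Uncorrelated sources add in power (mean-square): V_tot = √(ΣV_i²)
V_tot = √[(4.93×10⁻⁷)² + (1.47×10⁻⁶)²] = 1.55×10⁻⁶ V = 1.55 µV

1.55 µV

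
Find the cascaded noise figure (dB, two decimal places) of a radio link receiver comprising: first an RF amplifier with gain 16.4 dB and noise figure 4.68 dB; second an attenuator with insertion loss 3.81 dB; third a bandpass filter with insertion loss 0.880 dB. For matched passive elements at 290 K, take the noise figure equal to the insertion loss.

Convert to linear (a loss of L dB is a gain of −L dB): F_i = 10^(NF_i/10), G_i = 10^(G_i,dB/10)
  Stage 1: F_1 = 10^(4.68/10) = 2.938, G_1 = 10^(16.4/10) = 43.65
  Stage 2: F_2 = 10^(3.81/10) = 2.404, G_2 = 10^(−3.81/10) = 0.4159
  Stage 3: F_3 = 10^(0.880/10) = 1.225, G_3 = 10^(−0.880/10) = 0.8166
Friis cascade:
  F = 2.938 + (2.404 − 1)/43.65 + (1.225 − 1)/18.16 = 2.982
NF = 10 log₁₀(2.982) = 4.75 dB

4.75 dB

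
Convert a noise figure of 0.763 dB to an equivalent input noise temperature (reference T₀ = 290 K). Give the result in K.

F = 10^(0.763/10) = 1.19207
T_e = (F − 1)·T₀ = (1.19207 − 1) × 290 = 55.7 K

55.7 K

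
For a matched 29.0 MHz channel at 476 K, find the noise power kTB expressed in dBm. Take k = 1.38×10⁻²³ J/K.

P_n = kTB = 1.38×10⁻²³ × 476 × 2.90×10⁷ = 1.90×10⁻¹³ W
In dBm: 10 log₁₀(1.90×10⁻¹³ / 10⁻³) = −97.2 dBm

−97.2 dBm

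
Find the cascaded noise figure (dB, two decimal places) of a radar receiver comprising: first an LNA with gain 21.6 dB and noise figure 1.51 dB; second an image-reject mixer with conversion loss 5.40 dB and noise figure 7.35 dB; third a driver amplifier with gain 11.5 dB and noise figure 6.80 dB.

1.87 dB

Convert to linear (a loss of L dB is a gain of −L dB): F_i = 10^(NF_i/10), G_i = 10^(G_i,dB/10)
  Stage 1: F_1 = 10^(1.51/10) = 1.416, G_1 = 10^(21.6/10) = 144.5
  Stage 2: F_2 = 10^(7.35/10) = 5.433, G_2 = 10^(−5.40/10) = 0.2884
  Stage 3: F_3 = 10^(6.80/10) = 4.786, G_3 = 10^(11.5/10) = 14.13
Friis cascade:
  F = 1.416 + (5.433 − 1)/144.5 + (4.786 − 1)/41.69 = 1.537
NF = 10 log₁₀(1.537) = 1.87 dB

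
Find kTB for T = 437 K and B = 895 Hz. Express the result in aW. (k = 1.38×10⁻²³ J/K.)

5.40 aW

P_n = kTB = 1.38×10⁻²³ × 437 × 8.95×10² = 5.40×10⁻¹⁸ W = 5.40 aW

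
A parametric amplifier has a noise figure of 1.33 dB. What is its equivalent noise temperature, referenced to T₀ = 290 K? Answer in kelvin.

F = 10^(1.33/10) = 1.35831
T_e = (F − 1)·T₀ = (1.35831 − 1) × 290 = 104 K

104 K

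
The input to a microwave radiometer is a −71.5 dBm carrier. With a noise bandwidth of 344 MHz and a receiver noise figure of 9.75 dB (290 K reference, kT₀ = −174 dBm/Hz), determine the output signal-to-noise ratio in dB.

Noise floor: N = −174 + 10 log₁₀(B) + NF
10 log₁₀(3.44×10⁸) = 85.37 dB
N = −174 + 85.37 + 9.75 = −78.88 dBm
SNR = P_sig − N = −71.5 − (−78.88) = 7.38 dB → 7.4 dB

7.4 dB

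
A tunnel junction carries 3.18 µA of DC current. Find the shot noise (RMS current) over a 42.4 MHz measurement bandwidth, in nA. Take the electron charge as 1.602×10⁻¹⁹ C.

6.57 nA

I_n = √(2qI·B)
2qI·B = 2 × 1.602×10⁻¹⁹ × 3.18×10⁻⁶ × 4.24×10⁷ = 4.32×10⁻¹⁷ A²
I_n = √(4.32×10⁻¹⁷) = 6.57×10⁻⁹ A = 6.57 nA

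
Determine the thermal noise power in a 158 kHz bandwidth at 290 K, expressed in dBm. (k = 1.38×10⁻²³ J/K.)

P_n = kTB = 1.38×10⁻²³ × 290 × 1.58×10⁵ = 6.32×10⁻¹⁶ W
In dBm: 10 log₁₀(6.32×10⁻¹⁶ / 10⁻³) = −122.0 dBm

−122.0 dBm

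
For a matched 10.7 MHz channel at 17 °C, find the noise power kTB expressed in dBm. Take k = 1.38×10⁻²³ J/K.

T = 17 °C + 273.15 = 290.15 K
P_n = kTB = 1.38×10⁻²³ × 290.15 × 1.07×10⁷ = 4.28×10⁻¹⁴ W
In dBm: 10 log₁₀(4.28×10⁻¹⁴ / 10⁻³) = −103.7 dBm

−103.7 dBm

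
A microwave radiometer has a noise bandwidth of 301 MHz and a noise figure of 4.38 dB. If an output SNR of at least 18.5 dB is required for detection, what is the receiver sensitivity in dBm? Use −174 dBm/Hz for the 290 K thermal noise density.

−66.3 dBm

Sensitivity = −174 + 10 log₁₀(B) + NF + SNR_min
= −174 + 84.79 + 4.38 + 18.5
= −66.33 dBm → −66.3 dBm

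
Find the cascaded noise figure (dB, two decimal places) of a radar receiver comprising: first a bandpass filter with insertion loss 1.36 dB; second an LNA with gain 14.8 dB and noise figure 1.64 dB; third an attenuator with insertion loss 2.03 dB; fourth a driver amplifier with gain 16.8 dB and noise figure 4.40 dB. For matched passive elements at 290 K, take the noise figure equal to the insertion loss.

3.32 dB

Convert to linear (a loss of L dB is a gain of −L dB): F_i = 10^(NF_i/10), G_i = 10^(G_i,dB/10)
  Stage 1: F_1 = 10^(1.36/10) = 1.368, G_1 = 10^(−1.36/10) = 0.7311
  Stage 2: F_2 = 10^(1.64/10) = 1.459, G_2 = 10^(14.8/10) = 30.20
  Stage 3: F_3 = 10^(2.03/10) = 1.596, G_3 = 10^(−2.03/10) = 0.6266
  Stage 4: F_4 = 10^(4.40/10) = 2.754, G_4 = 10^(16.8/10) = 47.86
Friis cascade:
  F = 1.368 + (1.459 − 1)/0.7311 + (1.596 − 1)/22.08 + (2.754 − 1)/13.84 = 2.149
NF = 10 log₁₀(2.149) = 3.32 dB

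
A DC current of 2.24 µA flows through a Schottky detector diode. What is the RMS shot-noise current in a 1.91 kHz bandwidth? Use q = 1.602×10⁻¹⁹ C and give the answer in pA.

37.0 pA

I_n = √(2qI·B)
2qI·B = 2 × 1.602×10⁻¹⁹ × 2.24×10⁻⁶ × 1.91×10³ = 1.37×10⁻²¹ A²
I_n = √(1.37×10⁻²¹) = 3.70×10⁻¹¹ A = 37.0 pA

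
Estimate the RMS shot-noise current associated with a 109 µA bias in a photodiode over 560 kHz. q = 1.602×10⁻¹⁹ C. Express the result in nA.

I_n = √(2qI·B)
2qI·B = 2 × 1.602×10⁻¹⁹ × 1.09×10⁻⁴ × 5.60×10⁵ = 1.96×10⁻¹⁷ A²
I_n = √(1.96×10⁻¹⁷) = 4.42×10⁻⁹ A = 4.42 nA

4.42 nA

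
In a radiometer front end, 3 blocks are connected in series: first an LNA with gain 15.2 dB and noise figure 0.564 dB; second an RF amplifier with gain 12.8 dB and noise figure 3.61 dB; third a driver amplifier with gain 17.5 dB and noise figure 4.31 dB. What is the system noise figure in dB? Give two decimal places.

0.72 dB

Convert to linear (a loss of L dB is a gain of −L dB): F_i = 10^(NF_i/10), G_i = 10^(G_i,dB/10)
  Stage 1: F_1 = 10^(0.564/10) = 1.139, G_1 = 10^(15.2/10) = 33.11
  Stage 2: F_2 = 10^(3.61/10) = 2.296, G_2 = 10^(12.8/10) = 19.05
  Stage 3: F_3 = 10^(4.31/10) = 2.698, G_3 = 10^(17.5/10) = 56.23
Friis cascade:
  F = 1.139 + (2.296 − 1)/33.11 + (2.698 − 1)/631.0 = 1.181
NF = 10 log₁₀(1.181) = 0.72 dB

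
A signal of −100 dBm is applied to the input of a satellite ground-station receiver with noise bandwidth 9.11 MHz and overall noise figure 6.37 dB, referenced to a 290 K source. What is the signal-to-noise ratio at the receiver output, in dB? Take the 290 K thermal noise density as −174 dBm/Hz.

Noise floor: N = −174 + 10 log₁₀(B) + NF
10 log₁₀(9.11×10⁶) = 69.6 dB
N = −174 + 69.6 + 6.37 = −98.03 dBm
SNR = P_sig − N = −100 − (−98.03) = −1.97 dB → −2.0 dB

−2.0 dB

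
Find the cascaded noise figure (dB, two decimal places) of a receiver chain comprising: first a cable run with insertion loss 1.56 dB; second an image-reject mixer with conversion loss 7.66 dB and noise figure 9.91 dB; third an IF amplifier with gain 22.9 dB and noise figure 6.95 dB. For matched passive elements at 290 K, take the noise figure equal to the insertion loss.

16.73 dB

Convert to linear (a loss of L dB is a gain of −L dB): F_i = 10^(NF_i/10), G_i = 10^(G_i,dB/10)
  Stage 1: F_1 = 10^(1.56/10) = 1.432, G_1 = 10^(−1.56/10) = 0.6982
  Stage 2: F_2 = 10^(9.91/10) = 9.795, G_2 = 10^(−7.66/10) = 0.1714
  Stage 3: F_3 = 10^(6.95/10) = 4.955, G_3 = 10^(22.9/10) = 195.0
Friis cascade:
  F = 1.432 + (9.795 − 1)/0.6982 + (4.955 − 1)/0.1197 = 47.07
NF = 10 log₁₀(47.07) = 16.73 dB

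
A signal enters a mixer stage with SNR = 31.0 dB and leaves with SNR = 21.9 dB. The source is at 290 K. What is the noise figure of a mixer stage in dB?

9.1 dB

NF (dB) = SNR_in(dB) − SNR_out(dB) when the source is at T₀
NF = 31.0 − 21.9 = 9.1 dB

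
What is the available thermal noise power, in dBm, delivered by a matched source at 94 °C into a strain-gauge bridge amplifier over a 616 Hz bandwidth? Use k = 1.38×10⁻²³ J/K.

T = 94 °C + 273.15 = 367.15 K
P_n = kTB = 1.38×10⁻²³ × 367.15 × 6.16×10² = 3.12×10⁻¹⁸ W
In dBm: 10 log₁₀(3.12×10⁻¹⁸ / 10⁻³) = −145.1 dBm

−145.1 dBm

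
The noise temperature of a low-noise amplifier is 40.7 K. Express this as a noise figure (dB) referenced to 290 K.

0.570 dB

F = 1 + T_e/T₀ = 1 + 40.7/290 = 1.14034
NF = 10 log₁₀(1.14034) = 0.570 dB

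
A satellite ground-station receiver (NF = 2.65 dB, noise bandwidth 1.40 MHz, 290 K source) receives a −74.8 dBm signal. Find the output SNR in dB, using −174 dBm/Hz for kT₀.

Noise floor: N = −174 + 10 log₁₀(B) + NF
10 log₁₀(1.40×10⁶) = 61.46 dB
N = −174 + 61.46 + 2.65 = −109.89 dBm
SNR = P_sig − N = −74.8 − (−109.89) = 35.09 dB → 35.1 dB

35.1 dB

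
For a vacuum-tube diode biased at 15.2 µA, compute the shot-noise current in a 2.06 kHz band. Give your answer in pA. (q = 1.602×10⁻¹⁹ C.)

I_n = √(2qI·B)
2qI·B = 2 × 1.602×10⁻¹⁹ × 1.52×10⁻⁵ × 2.06×10³ = 1.00×10⁻²⁰ A²
I_n = √(1.00×10⁻²⁰) = 1.00×10⁻¹⁰ A = 100 pA

100 pA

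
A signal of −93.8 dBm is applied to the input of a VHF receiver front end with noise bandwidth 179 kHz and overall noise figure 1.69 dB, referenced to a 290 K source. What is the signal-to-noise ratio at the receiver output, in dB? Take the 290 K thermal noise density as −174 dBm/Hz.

26.0 dB

Noise floor: N = −174 + 10 log₁₀(B) + NF
10 log₁₀(1.79×10⁵) = 52.53 dB
N = −174 + 52.53 + 1.69 = −119.78 dBm
SNR = P_sig − N = −93.8 − (−119.78) = 25.98 dB → 26.0 dB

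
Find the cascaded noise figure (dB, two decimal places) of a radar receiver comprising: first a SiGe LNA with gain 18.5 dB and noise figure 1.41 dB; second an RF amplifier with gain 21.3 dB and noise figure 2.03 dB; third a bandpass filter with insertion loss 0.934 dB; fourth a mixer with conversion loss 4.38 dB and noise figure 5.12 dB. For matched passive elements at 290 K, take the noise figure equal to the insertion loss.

1.44 dB

Convert to linear (a loss of L dB is a gain of −L dB): F_i = 10^(NF_i/10), G_i = 10^(G_i,dB/10)
  Stage 1: F_1 = 10^(1.41/10) = 1.384, G_1 = 10^(18.5/10) = 70.79
  Stage 2: F_2 = 10^(2.03/10) = 1.596, G_2 = 10^(21.3/10) = 134.9
  Stage 3: F_3 = 10^(0.934/10) = 1.240, G_3 = 10^(−0.934/10) = 0.8065
  Stage 4: F_4 = 10^(5.12/10) = 3.251, G_4 = 10^(−4.38/10) = 0.3648
Friis cascade:
  F = 1.384 + (1.596 − 1)/70.79 + (1.240 − 1)/9550 + (3.251 − 1)/7702 = 1.392
NF = 10 log₁₀(1.392) = 1.44 dB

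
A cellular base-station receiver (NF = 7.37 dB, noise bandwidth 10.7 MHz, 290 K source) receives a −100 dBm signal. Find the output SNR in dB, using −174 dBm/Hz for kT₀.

Noise floor: N = −174 + 10 log₁₀(B) + NF
10 log₁₀(1.07×10⁷) = 70.29 dB
N = −174 + 70.29 + 7.37 = −96.34 dBm
SNR = P_sig − N = −100 − (−96.34) = −3.66 dB → −3.7 dB

−3.7 dB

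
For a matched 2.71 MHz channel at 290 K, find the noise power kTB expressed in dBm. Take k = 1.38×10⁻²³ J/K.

−109.6 dBm

P_n = kTB = 1.38×10⁻²³ × 290 × 2.71×10⁶ = 1.08×10⁻¹⁴ W
In dBm: 10 log₁₀(1.08×10⁻¹⁴ / 10⁻³) = −109.6 dBm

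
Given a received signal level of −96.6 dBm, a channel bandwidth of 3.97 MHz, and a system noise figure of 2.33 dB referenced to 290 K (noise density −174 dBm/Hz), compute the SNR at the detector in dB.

9.1 dB

Noise floor: N = −174 + 10 log₁₀(B) + NF
10 log₁₀(3.97×10⁶) = 65.99 dB
N = −174 + 65.99 + 2.33 = −105.68 dBm
SNR = P_sig − N = −96.6 − (−105.68) = 9.08 dB → 9.1 dB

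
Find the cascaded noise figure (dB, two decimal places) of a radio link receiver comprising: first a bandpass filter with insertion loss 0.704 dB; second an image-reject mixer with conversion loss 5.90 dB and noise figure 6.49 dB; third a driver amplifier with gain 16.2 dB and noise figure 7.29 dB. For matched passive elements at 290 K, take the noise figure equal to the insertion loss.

14.01 dB

Convert to linear (a loss of L dB is a gain of −L dB): F_i = 10^(NF_i/10), G_i = 10^(G_i,dB/10)
  Stage 1: F_1 = 10^(0.704/10) = 1.176, G_1 = 10^(−0.704/10) = 0.8504
  Stage 2: F_2 = 10^(6.49/10) = 4.457, G_2 = 10^(−5.90/10) = 0.2570
  Stage 3: F_3 = 10^(7.29/10) = 5.358, G_3 = 10^(16.2/10) = 41.69
Friis cascade:
  F = 1.176 + (4.457 − 1)/0.8504 + (5.358 − 1)/0.2186 = 25.18
NF = 10 log₁₀(25.18) = 14.01 dB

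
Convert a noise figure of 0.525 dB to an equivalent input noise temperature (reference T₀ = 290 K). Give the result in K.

37.3 K

F = 10^(0.525/10) = 1.1285
T_e = (F − 1)·T₀ = (1.1285 − 1) × 290 = 37.3 K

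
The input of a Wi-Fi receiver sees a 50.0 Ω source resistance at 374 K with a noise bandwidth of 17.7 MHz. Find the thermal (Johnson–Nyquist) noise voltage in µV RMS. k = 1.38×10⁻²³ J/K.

4.27 µV

V_n = √(4kTRB)
4kTRB = 4 × 1.38×10⁻²³ × 374 × 5.00×10¹ × 1.77×10⁷ = 1.83×10⁻¹¹ V²
V_n = √(1.83×10⁻¹¹) = 4.27×10⁻⁶ V = 4.27 µV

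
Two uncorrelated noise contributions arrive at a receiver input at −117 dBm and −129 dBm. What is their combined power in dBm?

−116.7 dBm

Convert to linear, add, convert back:
P₁ = 2.00×10⁻¹⁵ W, P₂ = 1.26×10⁻¹⁶ W
P_tot = 2.12×10⁻¹⁵ W → 10 log₁₀(P_tot / 10⁻³) = −116.7 dBm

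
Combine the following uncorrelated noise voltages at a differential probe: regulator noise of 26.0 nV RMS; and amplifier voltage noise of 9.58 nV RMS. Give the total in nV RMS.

Uncorrelated sources add in power (mean-square): V_tot = √(ΣV_i²)
V_tot = √[(2.60×10⁻⁸)² + (9.58×10⁻⁹)²] = 2.77×10⁻⁸ V = 27.7 nV

27.7 nV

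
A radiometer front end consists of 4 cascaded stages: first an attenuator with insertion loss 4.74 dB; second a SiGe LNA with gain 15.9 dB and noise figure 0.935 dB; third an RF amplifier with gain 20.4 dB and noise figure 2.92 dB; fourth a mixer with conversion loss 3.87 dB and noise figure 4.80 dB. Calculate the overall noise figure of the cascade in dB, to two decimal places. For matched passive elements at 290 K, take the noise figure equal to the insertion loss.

Convert to linear (a loss of L dB is a gain of −L dB): F_i = 10^(NF_i/10), G_i = 10^(G_i,dB/10)
  Stage 1: F_1 = 10^(4.74/10) = 2.979, G_1 = 10^(−4.74/10) = 0.3357
  Stage 2: F_2 = 10^(0.935/10) = 1.240, G_2 = 10^(15.9/10) = 38.90
  Stage 3: F_3 = 10^(2.92/10) = 1.959, G_3 = 10^(20.4/10) = 109.6
  Stage 4: F_4 = 10^(4.80/10) = 3.020, G_4 = 10^(−3.87/10) = 0.4102
Friis cascade:
  F = 2.979 + (1.240 − 1)/0.3357 + (1.959 − 1)/13.06 + (3.020 − 1)/1432 = 3.769
NF = 10 log₁₀(3.769) = 5.76 dB

5.76 dB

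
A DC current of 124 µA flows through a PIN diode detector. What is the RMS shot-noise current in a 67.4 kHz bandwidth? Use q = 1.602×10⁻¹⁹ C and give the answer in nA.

I_n = √(2qI·B)
2qI·B = 2 × 1.602×10⁻¹⁹ × 1.24×10⁻⁴ × 6.74×10⁴ = 2.68×10⁻¹⁸ A²
I_n = √(2.68×10⁻¹⁸) = 1.64×10⁻⁹ A = 1.64 nA

1.64 nA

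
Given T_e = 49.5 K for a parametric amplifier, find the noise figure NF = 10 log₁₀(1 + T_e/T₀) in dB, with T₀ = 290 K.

0.684 dB

F = 1 + T_e/T₀ = 1 + 49.5/290 = 1.17069
NF = 10 log₁₀(1.17069) = 0.684 dB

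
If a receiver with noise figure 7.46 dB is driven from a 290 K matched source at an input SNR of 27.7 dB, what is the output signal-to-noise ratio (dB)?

20.24 dB

By definition F = SNR_in/SNR_out, so in dB: SNR_out = SNR_in − NF
SNR_out = 27.7 − 7.46 = 20.24 dB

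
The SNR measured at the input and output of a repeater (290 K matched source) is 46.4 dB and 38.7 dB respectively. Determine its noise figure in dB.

NF (dB) = SNR_in(dB) − SNR_out(dB) when the source is at T₀
NF = 46.4 − 38.7 = 7.7 dB

7.7 dB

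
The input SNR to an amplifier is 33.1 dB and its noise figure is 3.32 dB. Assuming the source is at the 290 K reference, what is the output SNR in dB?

29.78 dB

By definition F = SNR_in/SNR_out, so in dB: SNR_out = SNR_in − NF
SNR_out = 33.1 − 3.32 = 29.78 dB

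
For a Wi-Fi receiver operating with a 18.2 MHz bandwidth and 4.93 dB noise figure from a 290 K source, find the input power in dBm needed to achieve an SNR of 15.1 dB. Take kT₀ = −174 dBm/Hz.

Sensitivity = −174 + 10 log₁₀(B) + NF + SNR_min
= −174 + 72.6 + 4.93 + 15.1
= −81.37 dBm → −81.4 dBm

−81.4 dBm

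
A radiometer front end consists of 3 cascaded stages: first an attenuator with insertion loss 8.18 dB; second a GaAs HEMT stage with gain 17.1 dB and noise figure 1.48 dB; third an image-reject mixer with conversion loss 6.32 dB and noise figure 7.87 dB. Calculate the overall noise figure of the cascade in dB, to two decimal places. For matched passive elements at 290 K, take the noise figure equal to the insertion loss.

Convert to linear (a loss of L dB is a gain of −L dB): F_i = 10^(NF_i/10), G_i = 10^(G_i,dB/10)
  Stage 1: F_1 = 10^(8.18/10) = 6.577, G_1 = 10^(−8.18/10) = 0.1521
  Stage 2: F_2 = 10^(1.48/10) = 1.406, G_2 = 10^(17.1/10) = 51.29
  Stage 3: F_3 = 10^(7.87/10) = 6.124, G_3 = 10^(−6.32/10) = 0.2333
Friis cascade:
  F = 6.577 + (1.406 − 1)/0.1521 + (6.124 − 1)/7.798 = 9.904
NF = 10 log₁₀(9.904) = 9.96 dB

9.96 dB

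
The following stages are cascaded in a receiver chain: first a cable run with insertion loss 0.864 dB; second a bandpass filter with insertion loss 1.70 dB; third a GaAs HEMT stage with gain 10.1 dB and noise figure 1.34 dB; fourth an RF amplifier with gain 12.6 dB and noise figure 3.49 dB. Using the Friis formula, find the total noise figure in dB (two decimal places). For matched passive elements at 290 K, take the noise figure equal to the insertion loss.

Convert to linear (a loss of L dB is a gain of −L dB): F_i = 10^(NF_i/10), G_i = 10^(G_i,dB/10)
  Stage 1: F_1 = 10^(0.864/10) = 1.220, G_1 = 10^(−0.864/10) = 0.8196
  Stage 2: F_2 = 10^(1.70/10) = 1.479, G_2 = 10^(−1.70/10) = 0.6761
  Stage 3: F_3 = 10^(1.34/10) = 1.361, G_3 = 10^(10.1/10) = 10.23
  Stage 4: F_4 = 10^(3.49/10) = 2.234, G_4 = 10^(12.6/10) = 18.20
Friis cascade:
  F = 1.220 + (1.479 − 1)/0.8196 + (1.361 − 1)/0.5541 + (2.234 − 1)/5.670 = 2.675
NF = 10 log₁₀(2.675) = 4.27 dB

4.27 dB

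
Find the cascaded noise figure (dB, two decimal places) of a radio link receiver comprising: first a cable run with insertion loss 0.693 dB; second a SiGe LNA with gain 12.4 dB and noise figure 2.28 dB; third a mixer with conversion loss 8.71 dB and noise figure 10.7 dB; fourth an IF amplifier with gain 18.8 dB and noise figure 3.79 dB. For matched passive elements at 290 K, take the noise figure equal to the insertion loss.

Convert to linear (a loss of L dB is a gain of −L dB): F_i = 10^(NF_i/10), G_i = 10^(G_i,dB/10)
  Stage 1: F_1 = 10^(0.693/10) = 1.173, G_1 = 10^(−0.693/10) = 0.8525
  Stage 2: F_2 = 10^(2.28/10) = 1.690, G_2 = 10^(12.4/10) = 17.38
  Stage 3: F_3 = 10^(10.7/10) = 11.75, G_3 = 10^(−8.71/10) = 0.1346
  Stage 4: F_4 = 10^(3.79/10) = 2.393, G_4 = 10^(18.8/10) = 75.86
Friis cascade:
  F = 1.173 + (1.690 − 1)/0.8525 + (11.75 − 1)/14.81 + (2.393 − 1)/1.994 = 3.407
NF = 10 log₁₀(3.407) = 5.32 dB

5.32 dB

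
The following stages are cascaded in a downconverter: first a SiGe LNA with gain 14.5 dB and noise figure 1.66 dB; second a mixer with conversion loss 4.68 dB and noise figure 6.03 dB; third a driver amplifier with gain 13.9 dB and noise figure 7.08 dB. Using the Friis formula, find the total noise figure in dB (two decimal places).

3.01 dB

Convert to linear (a loss of L dB is a gain of −L dB): F_i = 10^(NF_i/10), G_i = 10^(G_i,dB/10)
  Stage 1: F_1 = 10^(1.66/10) = 1.466, G_1 = 10^(14.5/10) = 28.18
  Stage 2: F_2 = 10^(6.03/10) = 4.009, G_2 = 10^(−4.68/10) = 0.3404
  Stage 3: F_3 = 10^(7.08/10) = 5.105, G_3 = 10^(13.9/10) = 24.55
Friis cascade:
  F = 1.466 + (4.009 − 1)/28.18 + (5.105 − 1)/9.594 = 2.000
NF = 10 log₁₀(2.000) = 3.01 dB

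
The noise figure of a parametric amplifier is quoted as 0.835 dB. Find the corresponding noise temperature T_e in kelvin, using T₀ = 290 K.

F = 10^(0.835/10) = 1.21199
T_e = (F − 1)·T₀ = (1.21199 − 1) × 290 = 61.5 K

61.5 K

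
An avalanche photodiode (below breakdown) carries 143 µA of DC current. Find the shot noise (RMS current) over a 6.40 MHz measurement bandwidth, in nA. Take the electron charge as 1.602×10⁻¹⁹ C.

17.1 nA

I_n = √(2qI·B)
2qI·B = 2 × 1.602×10⁻¹⁹ × 1.43×10⁻⁴ × 6.40×10⁶ = 2.93×10⁻¹⁶ A²
I_n = √(2.93×10⁻¹⁶) = 1.71×10⁻⁸ A = 17.1 nA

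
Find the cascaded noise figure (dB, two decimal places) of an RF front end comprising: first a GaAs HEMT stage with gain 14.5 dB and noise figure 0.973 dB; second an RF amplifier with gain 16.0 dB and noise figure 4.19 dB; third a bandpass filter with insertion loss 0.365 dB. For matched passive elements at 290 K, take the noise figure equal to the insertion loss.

1.17 dB

Convert to linear (a loss of L dB is a gain of −L dB): F_i = 10^(NF_i/10), G_i = 10^(G_i,dB/10)
  Stage 1: F_1 = 10^(0.973/10) = 1.251, G_1 = 10^(14.5/10) = 28.18
  Stage 2: F_2 = 10^(4.19/10) = 2.624, G_2 = 10^(16.0/10) = 39.81
  Stage 3: F_3 = 10^(0.365/10) = 1.088, G_3 = 10^(−0.365/10) = 0.9194
Friis cascade:
  F = 1.251 + (2.624 − 1)/28.18 + (1.088 − 1)/1122 = 1.309
NF = 10 log₁₀(1.309) = 1.17 dB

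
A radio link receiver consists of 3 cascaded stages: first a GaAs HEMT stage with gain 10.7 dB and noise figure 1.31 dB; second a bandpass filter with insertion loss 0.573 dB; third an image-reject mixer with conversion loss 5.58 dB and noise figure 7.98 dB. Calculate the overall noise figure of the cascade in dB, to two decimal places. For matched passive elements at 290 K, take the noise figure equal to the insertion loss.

2.73 dB

Convert to linear (a loss of L dB is a gain of −L dB): F_i = 10^(NF_i/10), G_i = 10^(G_i,dB/10)
  Stage 1: F_1 = 10^(1.31/10) = 1.352, G_1 = 10^(10.7/10) = 11.75
  Stage 2: F_2 = 10^(0.573/10) = 1.141, G_2 = 10^(−0.573/10) = 0.8764
  Stage 3: F_3 = 10^(7.98/10) = 6.281, G_3 = 10^(−5.58/10) = 0.2767
Friis cascade:
  F = 1.352 + (1.141 − 1)/11.75 + (6.281 − 1)/10.30 = 1.877
NF = 10 log₁₀(1.877) = 2.73 dB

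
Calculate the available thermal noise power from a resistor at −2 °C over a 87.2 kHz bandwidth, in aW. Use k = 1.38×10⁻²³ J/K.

326 aW

T = −2 °C + 273.15 = 271.15 K
P_n = kTB = 1.38×10⁻²³ × 271.15 × 8.72×10⁴ = 3.26×10⁻¹⁶ W = 326 aW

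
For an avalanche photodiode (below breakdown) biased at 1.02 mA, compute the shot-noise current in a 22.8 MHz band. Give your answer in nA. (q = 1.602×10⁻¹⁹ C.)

I_n = √(2qI·B)
2qI·B = 2 × 1.602×10⁻¹⁹ × 1.02×10⁻³ × 2.28×10⁷ = 7.45×10⁻¹⁵ A²
I_n = √(7.45×10⁻¹⁵) = 8.63×10⁻⁸ A = 86.3 nA

86.3 nA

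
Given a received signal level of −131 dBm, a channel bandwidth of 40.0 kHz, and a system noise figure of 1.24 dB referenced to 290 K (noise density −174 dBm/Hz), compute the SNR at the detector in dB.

Noise floor: N = −174 + 10 log₁₀(B) + NF
10 log₁₀(4.00×10⁴) = 46.02 dB
N = −174 + 46.02 + 1.24 = −126.74 dBm
SNR = P_sig − N = −131 − (−126.74) = −4.26 dB → −4.3 dB

−4.3 dB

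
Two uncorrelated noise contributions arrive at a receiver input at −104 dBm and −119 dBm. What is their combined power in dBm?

−103.9 dBm

Convert to linear, add, convert back:
P₁ = 3.98×10⁻¹⁴ W, P₂ = 1.26×10⁻¹⁵ W
P_tot = 4.11×10⁻¹⁴ W → 10 log₁₀(P_tot / 10⁻³) = −103.9 dBm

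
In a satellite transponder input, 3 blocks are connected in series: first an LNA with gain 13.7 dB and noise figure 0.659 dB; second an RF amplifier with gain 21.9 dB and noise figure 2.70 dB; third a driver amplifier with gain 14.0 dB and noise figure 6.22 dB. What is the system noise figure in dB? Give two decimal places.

0.80 dB

Convert to linear (a loss of L dB is a gain of −L dB): F_i = 10^(NF_i/10), G_i = 10^(G_i,dB/10)
  Stage 1: F_1 = 10^(0.659/10) = 1.164, G_1 = 10^(13.7/10) = 23.44
  Stage 2: F_2 = 10^(2.70/10) = 1.862, G_2 = 10^(21.9/10) = 154.9
  Stage 3: F_3 = 10^(6.22/10) = 4.188, G_3 = 10^(14.0/10) = 25.12
Friis cascade:
  F = 1.164 + (1.862 − 1)/23.44 + (4.188 − 1)/3631 = 1.202
NF = 10 log₁₀(1.202) = 0.80 dB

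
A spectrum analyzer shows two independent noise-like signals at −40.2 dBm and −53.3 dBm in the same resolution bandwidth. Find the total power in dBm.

Convert to linear, add, convert back:
P₁ = 9.55×10⁻⁸ W, P₂ = 4.68×10⁻⁹ W
P_tot = 1.00×10⁻⁷ W → 10 log₁₀(P_tot / 10⁻³) = −40.0 dBm

−40.0 dBm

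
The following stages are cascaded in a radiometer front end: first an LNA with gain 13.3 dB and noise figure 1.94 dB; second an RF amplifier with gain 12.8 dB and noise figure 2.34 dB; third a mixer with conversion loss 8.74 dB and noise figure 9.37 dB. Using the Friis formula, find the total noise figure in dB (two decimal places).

2.08 dB

Convert to linear (a loss of L dB is a gain of −L dB): F_i = 10^(NF_i/10), G_i = 10^(G_i,dB/10)
  Stage 1: F_1 = 10^(1.94/10) = 1.563, G_1 = 10^(13.3/10) = 21.38
  Stage 2: F_2 = 10^(2.34/10) = 1.714, G_2 = 10^(12.8/10) = 19.05
  Stage 3: F_3 = 10^(9.37/10) = 8.650, G_3 = 10^(−8.74/10) = 0.1337
Friis cascade:
  F = 1.563 + (1.714 − 1)/21.38 + (8.650 − 1)/407.4 = 1.615
NF = 10 log₁₀(1.615) = 2.08 dB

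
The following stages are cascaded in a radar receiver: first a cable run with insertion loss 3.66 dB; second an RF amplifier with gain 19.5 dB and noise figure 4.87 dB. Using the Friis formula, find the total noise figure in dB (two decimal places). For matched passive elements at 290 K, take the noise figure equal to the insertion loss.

8.53 dB

Convert to linear (a loss of L dB is a gain of −L dB): F_i = 10^(NF_i/10), G_i = 10^(G_i,dB/10)
  Stage 1: F_1 = 10^(3.66/10) = 2.323, G_1 = 10^(−3.66/10) = 0.4305
  Stage 2: F_2 = 10^(4.87/10) = 3.069, G_2 = 10^(19.5/10) = 89.13
Friis cascade:
  F = 2.323 + (3.069 − 1)/0.4305 = 7.129
NF = 10 log₁₀(7.129) = 8.53 dB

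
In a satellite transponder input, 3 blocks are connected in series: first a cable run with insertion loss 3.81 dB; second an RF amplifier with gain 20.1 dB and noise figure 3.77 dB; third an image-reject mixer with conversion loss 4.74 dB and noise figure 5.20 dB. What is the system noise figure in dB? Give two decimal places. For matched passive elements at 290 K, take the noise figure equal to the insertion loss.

7.62 dB

Convert to linear (a loss of L dB is a gain of −L dB): F_i = 10^(NF_i/10), G_i = 10^(G_i,dB/10)
  Stage 1: F_1 = 10^(3.81/10) = 2.404, G_1 = 10^(−3.81/10) = 0.4159
  Stage 2: F_2 = 10^(3.77/10) = 2.382, G_2 = 10^(20.1/10) = 102.3
  Stage 3: F_3 = 10^(5.20/10) = 3.311, G_3 = 10^(−4.74/10) = 0.3357
Friis cascade:
  F = 2.404 + (2.382 − 1)/0.4159 + (3.311 − 1)/42.56 = 5.782
NF = 10 log₁₀(5.782) = 7.62 dB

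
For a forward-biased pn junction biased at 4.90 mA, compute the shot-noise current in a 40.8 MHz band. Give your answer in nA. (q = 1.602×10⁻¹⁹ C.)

I_n = √(2qI·B)
2qI·B = 2 × 1.602×10⁻¹⁹ × 4.90×10⁻³ × 4.08×10⁷ = 6.41×10⁻¹⁴ A²
I_n = √(6.41×10⁻¹⁴) = 2.53×10⁻⁷ A = 253 nA

253 nA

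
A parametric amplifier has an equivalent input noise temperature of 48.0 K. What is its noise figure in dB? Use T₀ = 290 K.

0.665 dB

F = 1 + T_e/T₀ = 1 + 48.0/290 = 1.16552
NF = 10 log₁₀(1.16552) = 0.665 dB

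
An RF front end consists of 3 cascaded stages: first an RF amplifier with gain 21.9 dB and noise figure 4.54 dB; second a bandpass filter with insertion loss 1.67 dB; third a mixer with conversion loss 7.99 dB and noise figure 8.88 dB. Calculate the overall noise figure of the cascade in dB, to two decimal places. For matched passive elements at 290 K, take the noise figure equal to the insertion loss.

Convert to linear (a loss of L dB is a gain of −L dB): F_i = 10^(NF_i/10), G_i = 10^(G_i,dB/10)
  Stage 1: F_1 = 10^(4.54/10) = 2.844, G_1 = 10^(21.9/10) = 154.9
  Stage 2: F_2 = 10^(1.67/10) = 1.469, G_2 = 10^(−1.67/10) = 0.6808
  Stage 3: F_3 = 10^(8.88/10) = 7.727, G_3 = 10^(−7.99/10) = 0.1589
Friis cascade:
  F = 2.844 + (1.469 − 1)/154.9 + (7.727 − 1)/105.4 = 2.911
NF = 10 log₁₀(2.911) = 4.64 dB

4.64 dB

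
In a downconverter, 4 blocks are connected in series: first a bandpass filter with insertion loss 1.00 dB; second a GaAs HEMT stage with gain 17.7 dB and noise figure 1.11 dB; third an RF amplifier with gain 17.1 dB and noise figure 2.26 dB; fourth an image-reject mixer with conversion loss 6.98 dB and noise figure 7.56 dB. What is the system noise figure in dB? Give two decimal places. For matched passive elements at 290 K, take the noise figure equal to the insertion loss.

2.15 dB

Convert to linear (a loss of L dB is a gain of −L dB): F_i = 10^(NF_i/10), G_i = 10^(G_i,dB/10)
  Stage 1: F_1 = 10^(1.00/10) = 1.259, G_1 = 10^(−1.00/10) = 0.7943
  Stage 2: F_2 = 10^(1.11/10) = 1.291, G_2 = 10^(17.7/10) = 58.88
  Stage 3: F_3 = 10^(2.26/10) = 1.683, G_3 = 10^(17.1/10) = 51.29
  Stage 4: F_4 = 10^(7.56/10) = 5.702, G_4 = 10^(−6.98/10) = 0.2004
Friis cascade:
  F = 1.259 + (1.291 − 1)/0.7943 + (1.683 − 1)/46.77 + (5.702 − 1)/2399 = 1.642
NF = 10 log₁₀(1.642) = 2.15 dB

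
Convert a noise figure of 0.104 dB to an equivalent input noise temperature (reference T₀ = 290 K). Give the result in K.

F = 10^(0.104/10) = 1.02424
T_e = (F − 1)·T₀ = (1.02424 − 1) × 290 = 7.03 K

7.03 K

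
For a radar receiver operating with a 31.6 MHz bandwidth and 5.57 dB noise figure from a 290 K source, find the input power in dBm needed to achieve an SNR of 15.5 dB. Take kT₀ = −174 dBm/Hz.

−77.9 dBm

Sensitivity = −174 + 10 log₁₀(B) + NF + SNR_min
= −174 + 75 + 5.57 + 15.5
= −77.93 dBm → −77.9 dBm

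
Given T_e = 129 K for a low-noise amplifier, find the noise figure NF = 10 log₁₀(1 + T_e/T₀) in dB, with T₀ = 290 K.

1.60 dB

F = 1 + T_e/T₀ = 1 + 129/290 = 1.44483
NF = 10 log₁₀(1.44483) = 1.60 dB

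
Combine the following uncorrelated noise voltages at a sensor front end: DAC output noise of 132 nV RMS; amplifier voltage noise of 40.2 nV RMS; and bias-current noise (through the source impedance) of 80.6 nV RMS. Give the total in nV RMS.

Uncorrelated sources add in power (mean-square): V_tot = √(ΣV_i²)
V_tot = √[(1.32×10⁻⁷)² + (4.02×10⁻⁸)² + (8.06×10⁻⁸)²] = 1.60×10⁻⁷ V = 160 nV

160 nV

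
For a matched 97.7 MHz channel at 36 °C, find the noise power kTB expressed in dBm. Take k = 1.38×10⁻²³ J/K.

−93.8 dBm

T = 36 °C + 273.15 = 309.15 K
P_n = kTB = 1.38×10⁻²³ × 309.15 × 9.77×10⁷ = 4.17×10⁻¹³ W
In dBm: 10 log₁₀(4.17×10⁻¹³ / 10⁻³) = −93.8 dBm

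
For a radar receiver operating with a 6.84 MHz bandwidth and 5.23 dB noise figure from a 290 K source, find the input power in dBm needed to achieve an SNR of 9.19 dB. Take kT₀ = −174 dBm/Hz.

−91.2 dBm

Sensitivity = −174 + 10 log₁₀(B) + NF + SNR_min
= −174 + 68.35 + 5.23 + 9.19
= −91.23 dBm → −91.2 dBm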